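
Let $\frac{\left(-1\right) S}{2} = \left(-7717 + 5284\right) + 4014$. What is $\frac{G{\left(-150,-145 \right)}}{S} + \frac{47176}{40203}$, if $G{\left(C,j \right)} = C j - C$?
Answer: $- \frac{121879198}{21186981} \approx -5.7525$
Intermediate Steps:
$G{\left(C,j \right)} = - C + C j$
$S = -3162$ ($S = - 2 \left(\left(-7717 + 5284\right) + 4014\right) = - 2 \left(-2433 + 4014\right) = \left(-2\right) 1581 = -3162$)
$\frac{G{\left(-150,-145 \right)}}{S} + \frac{47176}{40203} = \frac{\left(-150\right) \left(-1 - 145\right)}{-3162} + \frac{47176}{40203} = \left(-150\right) \left(-146\right) \left(- \frac{1}{3162}\right) + 47176 \cdot \frac{1}{40203} = 21900 \left(- \frac{1}{3162}\right) + \frac{47176}{40203} = - \frac{3650}{527} + \frac{47176}{40203} = - \frac{121879198}{21186981}$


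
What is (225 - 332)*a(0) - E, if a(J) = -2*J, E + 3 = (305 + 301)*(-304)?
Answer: 184227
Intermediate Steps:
E = -184227 (E = -3 + (305 + 301)*(-304) = -3 + 606*(-304) = -3 - 184224 = -184227)
(225 - 332)*a(0) - E = (225 - 332)*(-2*0) - 1*(-184227) = -107*0 + 184227 = 0 + 184227 = 184227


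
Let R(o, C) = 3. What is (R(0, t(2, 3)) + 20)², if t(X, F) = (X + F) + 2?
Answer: 529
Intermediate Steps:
t(X, F) = 2 + F + X (t(X, F) = (F + X) + 2 = 2 + F + X)
(R(0, t(2, 3)) + 20)² = (3 + 20)² = 23² = 529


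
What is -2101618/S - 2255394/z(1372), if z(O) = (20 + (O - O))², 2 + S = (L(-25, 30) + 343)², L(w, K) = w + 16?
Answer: -63109717369/11155400 ≈ -5657.3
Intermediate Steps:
L(w, K) = 16 + w
S = 111554 (S = -2 + ((16 - 25) + 343)² = -2 + (-9 + 343)² = -2 + 334² = -2 + 111556 = 111554)
z(O) = 400 (z(O) = (20 + 0)² = 20² = 400)
-2101618/S - 2255394/z(1372) = -2101618/111554 - 2255394/400 = -2101618*1/111554 - 2255394*1/400 = -1050809/55777 - 1127697/200 = -63109717369/11155400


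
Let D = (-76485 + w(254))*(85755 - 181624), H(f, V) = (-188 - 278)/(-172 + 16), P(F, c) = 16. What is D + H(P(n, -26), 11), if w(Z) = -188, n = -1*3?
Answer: 573343979519/78 ≈ 7.3506e+9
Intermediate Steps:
n = -3
H(f, V) = 233/78 (H(f, V) = -466/(-156) = -466*(-1/156) = 233/78)
D = 7350563837 (D = (-76485 - 188)*(85755 - 181624) = -76673*(-95869) = 7350563837)
D + H(P(n, -26), 11) = 7350563837 + 233/78 = 573343979519/78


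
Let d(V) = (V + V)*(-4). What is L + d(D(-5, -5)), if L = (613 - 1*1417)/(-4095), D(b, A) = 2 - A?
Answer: -76172/1365 ≈ -55.804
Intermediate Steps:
L = 268/1365 (L = (613 - 1417)*(-1/4095) = -804*(-1/4095) = 268/1365 ≈ 0.19634)
d(V) = -8*V (d(V) = (2*V)*(-4) = -8*V)
L + d(D(-5, -5)) = 268/1365 - 8*(2 - 1*(-5)) = 268/1365 - 8*(2 + 5) = 268/1365 - 8*7 = 268/1365 - 56 = -76172/1365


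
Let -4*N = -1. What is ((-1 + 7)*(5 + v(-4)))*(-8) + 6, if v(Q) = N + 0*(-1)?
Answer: -246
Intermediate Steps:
N = ¼ (N = -¼*(-1) = ¼ ≈ 0.25000)
v(Q) = ¼ (v(Q) = ¼ + 0*(-1) = ¼ + 0 = ¼)
((-1 + 7)*(5 + v(-4)))*(-8) + 6 = ((-1 + 7)*(5 + ¼))*(-8) + 6 = (6*(21/4))*(-8) + 6 = (63/2)*(-8) + 6 = -252 + 6 = -246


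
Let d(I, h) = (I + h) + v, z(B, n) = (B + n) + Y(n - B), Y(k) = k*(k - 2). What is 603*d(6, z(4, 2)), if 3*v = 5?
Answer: 13065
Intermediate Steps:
v = 5/3 (v = (⅓)*5 = 5/3 ≈ 1.6667)
Y(k) = k*(-2 + k)
z(B, n) = B + n + (n - B)*(-2 + n - B) (z(B, n) = (B + n) + (n - B)*(-2 + (n - B)) = (B + n) + (n - B)*(-2 + n - B) = B + n + (n - B)*(-2 + n - B))
d(I, h) = 5/3 + I + h (d(I, h) = (I + h) + 5/3 = 5/3 + I + h)
603*d(6, z(4, 2)) = 603*(5/3 + 6 + (4 + 2 + (4 - 1*2)*(2 + 4 - 1*2))) = 603*(5/3 + 6 + (4 + 2 + (4 - 2)*(2 + 4 - 2))) = 603*(5/3 + 6 + (4 + 2 + 2*4)) = 603*(5/3 + 6 + (4 + 2 + 8)) = 603*(5/3 + 6 + 14) = 603*(65/3) = 13065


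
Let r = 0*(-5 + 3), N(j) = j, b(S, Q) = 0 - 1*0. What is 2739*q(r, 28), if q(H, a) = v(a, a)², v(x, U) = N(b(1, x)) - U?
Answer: 2147376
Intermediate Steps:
b(S, Q) = 0 (b(S, Q) = 0 + 0 = 0)
r = 0 (r = 0*(-2) = 0)
v(x, U) = -U (v(x, U) = 0 - U = -U)
q(H, a) = a² (q(H, a) = (-a)² = a²)
2739*q(r, 28) = 2739*28² = 2739*784 = 2147376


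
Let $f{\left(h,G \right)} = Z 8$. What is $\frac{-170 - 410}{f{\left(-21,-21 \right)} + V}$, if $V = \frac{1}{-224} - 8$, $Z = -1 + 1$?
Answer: $\frac{129920}{1793} \approx 72.46$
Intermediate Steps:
$Z = 0$
$V = - \frac{1793}{224}$ ($V = - \frac{1}{224} - 8 = - \frac{1793}{224} \approx -8.0045$)
$f{\left(h,G \right)} = 0$ ($f{\left(h,G \right)} = 0 \cdot 8 = 0$)
$\frac{-170 - 410}{f{\left(-21,-21 \right)} + V} = \frac{-170 - 410}{0 - \frac{1793}{224}} = - \frac{580}{- \frac{1793}{224}} = \left(-580\right) \left(- \frac{224}{1793}\right) = \frac{129920}{1793}$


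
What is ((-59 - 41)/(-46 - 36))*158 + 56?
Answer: 10196/41 ≈ 248.68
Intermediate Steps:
((-59 - 41)/(-46 - 36))*158 + 56 = -100/(-82)*158 + 56 = -100*(-1/82)*158 + 56 = (50/41)*158 + 56 = 7900/41 + 56 = 10196/41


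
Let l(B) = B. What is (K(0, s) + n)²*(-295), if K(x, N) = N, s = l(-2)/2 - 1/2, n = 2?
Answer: -295/4 ≈ -73.750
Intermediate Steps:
s = -3/2 (s = -2/2 - 1/2 = -2*½ - 1*½ = -1 - ½ = -3/2 ≈ -1.5000)
(K(0, s) + n)²*(-295) = (-3/2 + 2)²*(-295) = (½)²*(-295) = (¼)*(-295) = -295/4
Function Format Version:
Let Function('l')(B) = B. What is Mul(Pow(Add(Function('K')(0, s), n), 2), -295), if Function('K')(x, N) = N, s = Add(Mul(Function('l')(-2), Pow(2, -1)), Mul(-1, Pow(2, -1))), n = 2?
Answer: Rational(-295, 4) ≈ -73.750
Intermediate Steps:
s = Rational(-3, 2) (s = Add(Mul(-2, Pow(2, -1)), Mul(-1, Pow(2, -1))) = Add(Mul(-2, Rational(1, 2)), Mul(-1, Rational(1, 2))) = Add(-1, Rational(-1, 2)) = Rational(-3, 2) ≈ -1.5000)
Mul(Pow(Add(Function('K')(0, s), n), 2), -295) = Mul(Pow(Add(Rational(-3, 2), 2), 2), -295) = Mul(Pow(Rational(1, 2), 2), -295) = Mul(Rational(1, 4), -295) = Rational(-295, 4)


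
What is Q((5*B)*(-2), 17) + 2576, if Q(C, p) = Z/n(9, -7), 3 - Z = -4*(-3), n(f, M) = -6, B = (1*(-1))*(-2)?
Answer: 5155/2 ≈ 2577.5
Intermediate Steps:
B = 2 (B = -1*(-2) = 2)
Z = -9 (Z = 3 - (-4)*(-3) = 3 - 1*12 = 3 - 12 = -9)
Q(C, p) = 3/2 (Q(C, p) = -9/(-6) = -9*(-1/6) = 3/2)
Q((5*B)*(-2), 17) + 2576 = 3/2 + 2576 = 5155/2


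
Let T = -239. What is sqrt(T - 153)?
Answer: 14*I*sqrt(2) ≈ 19.799*I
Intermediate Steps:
sqrt(T - 153) = sqrt(-239 - 153) = sqrt(-392) = 14*I*sqrt(2)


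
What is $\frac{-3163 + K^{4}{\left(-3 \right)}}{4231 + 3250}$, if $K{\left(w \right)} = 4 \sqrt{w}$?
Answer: $- \frac{859}{7481} \approx -0.11482$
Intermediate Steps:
$\frac{-3163 + K^{4}{\left(-3 \right)}}{4231 + 3250} = \frac{-3163 + \left(4 \sqrt{-3}\right)^{4}}{4231 + 3250} = \frac{-3163 + \left(4 i \sqrt{3}\right)^{4}}{7481} = \left(-3163 + \left(4 i \sqrt{3}\right)^{4}\right) \frac{1}{7481} = \left(-3163 + 2304\right) \frac{1}{7481} = \left(-859\right) \frac{1}{7481} = - \frac{859}{7481}$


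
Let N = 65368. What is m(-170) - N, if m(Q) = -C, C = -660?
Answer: -64708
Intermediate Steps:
m(Q) = 660 (m(Q) = -1*(-660) = 660)
m(-170) - N = 660 - 1*65368 = 660 - 65368 = -64708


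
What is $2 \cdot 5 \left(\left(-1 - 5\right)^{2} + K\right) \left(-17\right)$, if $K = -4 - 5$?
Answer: $-4590$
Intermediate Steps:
$K = -9$
$2 \cdot 5 \left(\left(-1 - 5\right)^{2} + K\right) \left(-17\right) = 2 \cdot 5 \left(\left(-1 - 5\right)^{2} - 9\right) \left(-17\right) = 2 \cdot 5 \left(\left(-6\right)^{2} - 9\right) \left(-17\right) = 2 \cdot 5 \left(36 - 9\right) \left(-17\right) = 2 \cdot 5 \cdot 27 \left(-17\right) = 2 \cdot 135 \left(-17\right) = 270 \left(-17\right) = -4590$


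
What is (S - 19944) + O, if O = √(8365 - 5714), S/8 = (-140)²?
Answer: 136856 + √2651 ≈ 1.3691e+5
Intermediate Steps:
S = 156800 (S = 8*(-140)² = 8*19600 = 156800)
O = √2651 ≈ 51.488
(S - 19944) + O = (156800 - 19944) + √2651 = 136856 + √2651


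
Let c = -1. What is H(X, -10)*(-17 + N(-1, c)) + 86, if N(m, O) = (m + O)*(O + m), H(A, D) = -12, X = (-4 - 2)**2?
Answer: 242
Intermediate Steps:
X = 36 (X = (-6)**2 = 36)
N(m, O) = (O + m)**2 (N(m, O) = (O + m)*(O + m) = (O + m)**2)
H(X, -10)*(-17 + N(-1, c)) + 86 = -12*(-17 + (-1 - 1)**2) + 86 = -12*(-17 + (-2)**2) + 86 = -12*(-17 + 4) + 86 = -12*(-13) + 86 = 156 + 86 = 242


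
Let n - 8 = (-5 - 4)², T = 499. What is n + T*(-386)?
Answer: -192525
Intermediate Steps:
n = 89 (n = 8 + (-5 - 4)² = 8 + (-9)² = 8 + 81 = 89)
n + T*(-386) = 89 + 499*(-386) = 89 - 192614 = -192525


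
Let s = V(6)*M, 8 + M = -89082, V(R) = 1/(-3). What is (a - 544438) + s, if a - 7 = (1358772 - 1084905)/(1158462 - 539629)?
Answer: -955602953498/1856499 ≈ -5.1473e+5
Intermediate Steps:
V(R) = -⅓
M = -89090 (M = -8 - 89082 = -89090)
a = 4605698/618833 (a = 7 + (1358772 - 1084905)/(1158462 - 539629) = 7 + 273867/618833 = 4605698/618833 ≈ 7.4426)
s = 89090/3 (s = -⅓*(-89090) = 89090/3 ≈ 29697.)
(a - 544438) + s = (4605698/618833 - 544438) + 89090/3 = -336911595156/618833 + 89090/3 = -955602953498/1856499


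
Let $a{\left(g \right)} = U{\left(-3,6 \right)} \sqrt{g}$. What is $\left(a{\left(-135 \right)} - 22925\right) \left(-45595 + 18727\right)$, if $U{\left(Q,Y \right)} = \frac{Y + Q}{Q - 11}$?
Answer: $615948900 + \frac{120906 i \sqrt{15}}{7} \approx 6.1595 \cdot 10^{8} + 66895.0 i$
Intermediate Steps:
$U{\left(Q,Y \right)} = \frac{Q + Y}{-11 + Q}$
$a{\left(g \right)} = - \frac{3 \sqrt{g}}{14}$ ($a{\left(g \right)} = \frac{-3 + 6}{-11 - 3} \sqrt{g} = \frac{1}{-14} \cdot 3 \sqrt{g} = \left(- \frac{1}{14}\right) 3 \sqrt{g} = - \frac{3 \sqrt{g}}{14}$)
$\left(a{\left(-135 \right)} - 22925\right) \left(-45595 + 18727\right) = \left(- \frac{3 \sqrt{-135}}{14} - 22925\right) \left(-45595 + 18727\right) = \left(- \frac{3 \cdot 3 i \sqrt{15}}{14} - 22925\right) \left(-26868\right) = \left(- \frac{9 i \sqrt{15}}{14} - 22925\right) \left(-26868\right) = \left(-22925 - \frac{9 i \sqrt{15}}{14}\right) \left(-26868\right) = 615948900 + \frac{120906 i \sqrt{15}}{7}$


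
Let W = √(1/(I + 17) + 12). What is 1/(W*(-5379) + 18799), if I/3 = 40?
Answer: 234133/74571772 + 489*√225365/74571772 ≈ 0.0062527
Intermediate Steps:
I = 120 (I = 3*40 = 120)
W = √225365/137 (W = √(1/(120 + 17) + 12) = √(1/137 + 12) = √(1645/137) = √225365/137 ≈ 3.4652)
1/(W*(-5379) + 18799) = 1/((√225365/137)*(-5379) + 18799) = 1/(-5379*√225365/137 + 18799) = 1/(18799 - 5379*√225365/137)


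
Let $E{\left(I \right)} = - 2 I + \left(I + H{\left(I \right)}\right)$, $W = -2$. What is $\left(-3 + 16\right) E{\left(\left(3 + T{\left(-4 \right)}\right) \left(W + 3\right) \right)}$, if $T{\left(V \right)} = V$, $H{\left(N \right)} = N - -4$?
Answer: $52$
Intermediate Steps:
$H{\left(N \right)} = 4 + N$ ($H{\left(N \right)} = N + 4 = 4 + N$)
$E{\left(I \right)} = 4$ ($E{\left(I \right)} = - 2 I + \left(I + \left(4 + I\right)\right) = - 2 I + \left(4 + 2 I\right) = 4$)
$\left(-3 + 16\right) E{\left(\left(3 + T{\left(-4 \right)}\right) \left(W + 3\right) \right)} = \left(-3 + 16\right) 4 = 13 \cdot 4 = 52$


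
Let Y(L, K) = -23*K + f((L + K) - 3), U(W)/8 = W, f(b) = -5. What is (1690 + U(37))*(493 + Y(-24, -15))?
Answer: 1654338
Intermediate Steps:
U(W) = 8*W
Y(L, K) = -5 - 23*K (Y(L, K) = -23*K - 5 = -5 - 23*K)
(1690 + U(37))*(493 + Y(-24, -15)) = (1690 + 8*37)*(493 + (-5 - 23*(-15))) = (1690 + 296)*(493 + (-5 + 345)) = 1986*(493 + 340) = 1986*833 = 1654338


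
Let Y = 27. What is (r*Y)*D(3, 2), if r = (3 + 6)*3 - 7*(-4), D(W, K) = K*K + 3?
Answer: 10395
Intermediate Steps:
D(W, K) = 3 + K² (D(W, K) = K² + 3 = 3 + K²)
r = 55 (r = 9*3 + 28 = 27 + 28 = 55)
(r*Y)*D(3, 2) = (55*27)*(3 + 2²) = 1485*(3 + 4) = 1485*7 = 10395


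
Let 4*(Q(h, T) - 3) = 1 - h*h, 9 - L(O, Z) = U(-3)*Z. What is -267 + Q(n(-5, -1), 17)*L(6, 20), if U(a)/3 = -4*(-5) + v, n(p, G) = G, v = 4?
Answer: -4560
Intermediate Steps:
U(a) = 72 (U(a) = 3*(-4*(-5) + 4) = 3*(20 + 4) = 3*24 = 72)
L(O, Z) = 9 - 72*Z
Q(h, T) = 13/4 - h**2/4 (Q(h, T) = 3 + (1 - h*h)/4 = 3 + (1 - h**2)/4 = 3 + (1/4 - h**2/4) = 13/4 - h**2/4)
-267 + Q(n(-5, -1), 17)*L(6, 20) = -267 + (13/4 - 1/4*(-1)**2)*(9 - 72*20) = -267 + (13/4 - 1/4*1)*(9 - 1440) = -267 + (13/4 - 1/4)*(-1431) = -267 + 3*(-1431) = -267 - 4293 = -4560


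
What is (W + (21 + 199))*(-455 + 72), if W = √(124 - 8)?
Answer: -84260 - 766*√29 ≈ -88385.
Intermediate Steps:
W = 2*√29 (W = √116 = 2*√29 ≈ 10.770)
(W + (21 + 199))*(-455 + 72) = (2*√29 + (21 + 199))*(-455 + 72) = (2*√29 + 220)*(-383) = (220 + 2*√29)*(-383) = -84260 - 766*√29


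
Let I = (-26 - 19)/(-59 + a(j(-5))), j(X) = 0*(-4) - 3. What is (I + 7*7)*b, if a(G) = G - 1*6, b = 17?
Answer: 3377/4 ≈ 844.25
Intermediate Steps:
j(X) = -3 (j(X) = 0 - 3 = -3)
a(G) = -6 + G (a(G) = G - 6 = -6 + G)
I = 45/68 (I = (-26 - 19)/(-59 + (-6 - 3)) = -45/(-59 - 9) = -45/(-68) = -45*(-1/68) = 45/68 ≈ 0.66177)
(I + 7*7)*b = (45/68 + 7*7)*17 = (45/68 + 49)*17 = (3377/68)*17 = 3377/4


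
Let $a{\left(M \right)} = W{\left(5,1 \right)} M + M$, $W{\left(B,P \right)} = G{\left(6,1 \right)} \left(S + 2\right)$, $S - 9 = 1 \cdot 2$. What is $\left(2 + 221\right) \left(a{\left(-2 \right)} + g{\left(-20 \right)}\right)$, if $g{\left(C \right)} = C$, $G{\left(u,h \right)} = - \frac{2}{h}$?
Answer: $6690$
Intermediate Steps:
$S = 11$ ($S = 9 + 1 \cdot 2 = 9 + 2 = 11$)
$W{\left(B,P \right)} = -26$ ($W{\left(B,P \right)} = - \frac{2}{1} \left(11 + 2\right) = \left(-2\right) 1 \cdot 13 = \left(-2\right) 13 = -26$)
$a{\left(M \right)} = - 25 M$ ($a{\left(M \right)} = - 26 M + M = - 25 M$)
$\left(2 + 221\right) \left(a{\left(-2 \right)} + g{\left(-20 \right)}\right) = \left(2 + 221\right) \left(\left(-25\right) \left(-2\right) - 20\right) = 223 \left(50 - 20\right) = 223 \cdot 30 = 6690$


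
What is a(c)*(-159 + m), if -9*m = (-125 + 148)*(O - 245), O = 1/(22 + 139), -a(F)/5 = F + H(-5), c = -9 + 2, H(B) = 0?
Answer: 49045/3 ≈ 16348.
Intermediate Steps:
c = -7
a(F) = -5*F (a(F) = -5*(F + 0) = -5*F)
O = 1/161 ≈ 0.0062112
m = 13148/21 (m = -(-125 + 148)*(1/161 - 245)/9 = -23*(-39444)/(9*161) = -1/9*(-39444/7) = 13148/21 ≈ 626.10)
a(c)*(-159 + m) = (-5*(-7))*(-159 + 13148/21) = 35*(9809/21) = 49045/3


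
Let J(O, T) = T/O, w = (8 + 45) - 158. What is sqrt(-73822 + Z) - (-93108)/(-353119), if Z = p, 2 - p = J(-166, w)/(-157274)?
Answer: -93108/353119 + 5*I*sqrt(503157652074718121)/13053742 ≈ -0.26367 + 271.7*I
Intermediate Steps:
w = -105 (w = 53 - 158 = -105)
p = 52215073/26107484 (p = 2 - (-105/(-166))/(-157274) = 2 - (-105*(-1/166))*(-1)/157274 = 2 - 105*(-1)/(166*157274) = 2 - 1*(-105/26107484) = 2 + 105/26107484 = 52215073/26107484 ≈ 2.0000)
Z = 52215073/26107484 ≈ 2.0000
sqrt(-73822 + Z) - (-93108)/(-353119) = sqrt(-73822 + 52215073/26107484) - (-93108)/(-353119) = sqrt(-1927254468775/26107484) - (-93108)*(-1)/353119 = 5*I*sqrt(503157652074718121)/13053742 - 1*93108/353119 = 5*I*sqrt(503157652074718121)/13053742 - 93108/353119 = -93108/353119 + 5*I*sqrt(503157652074718121)/13053742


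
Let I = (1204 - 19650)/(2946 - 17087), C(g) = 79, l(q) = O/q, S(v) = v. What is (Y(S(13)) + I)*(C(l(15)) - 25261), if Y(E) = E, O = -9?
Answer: -5093789778/14141 ≈ -3.6021e+5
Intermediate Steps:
l(q) = -9/q
I = 18446/14141 (I = -18446/(-14141) = -18446*(-1/14141) = 18446/14141 ≈ 1.3044)
(Y(S(13)) + I)*(C(l(15)) - 25261) = (13 + 18446/14141)*(79 - 25261) = (202279/14141)*(-25182) = -5093789778/14141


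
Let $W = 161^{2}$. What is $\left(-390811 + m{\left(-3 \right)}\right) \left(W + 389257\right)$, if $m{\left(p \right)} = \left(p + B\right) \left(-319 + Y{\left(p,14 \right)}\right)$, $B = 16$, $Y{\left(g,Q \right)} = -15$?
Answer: $-164058832234$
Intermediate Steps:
$W = 25921$
$m{\left(p \right)} = -5344 - 334 p$ ($m{\left(p \right)} = \left(p + 16\right) \left(-319 - 15\right) = \left(16 + p\right) \left(-334\right) = -5344 - 334 p$)
$\left(-390811 + m{\left(-3 \right)}\right) \left(W + 389257\right) = \left(-390811 - 4342\right) \left(25921 + 389257\right) = \left(-390811 + \left(-5344 + 1002\right)\right) 415178 = \left(-390811 - 4342\right) 415178 = \left(-395153\right) 415178 = -164058832234$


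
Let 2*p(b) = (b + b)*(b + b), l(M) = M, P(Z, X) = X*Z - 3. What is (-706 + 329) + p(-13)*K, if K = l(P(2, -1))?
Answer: -2067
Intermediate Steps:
P(Z, X) = -3 + X*Z
p(b) = 2*b² (p(b) = ((b + b)*(b + b))/2 = ((2*b)*(2*b))/2 = (4*b²)/2 = 2*b²)
K = -5 (K = -3 - 1*2 = -3 - 2 = -5)
(-706 + 329) + p(-13)*K = (-706 + 329) + (2*(-13)²)*(-5) = -377 + (2*169)*(-5) = -377 + 338*(-5) = -377 - 1690 = -2067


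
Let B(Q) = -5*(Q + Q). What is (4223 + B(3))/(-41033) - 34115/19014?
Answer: -1479566497/780201462 ≈ -1.8964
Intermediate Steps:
B(Q) = -10*Q
(4223 + B(3))/(-41033) - 34115/19014 = (4223 - 10*3)/(-41033) - 34115/19014 = (4223 - 30)*(-1/41033) - 34115*1/19014 = 4193*(-1/41033) - 34115/19014 = -4193/41033 - 34115/19014 = -1479566497/780201462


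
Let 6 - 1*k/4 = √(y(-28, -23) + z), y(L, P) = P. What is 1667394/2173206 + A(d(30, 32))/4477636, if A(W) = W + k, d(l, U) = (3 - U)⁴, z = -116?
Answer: 1500517145069/1621804236836 - I*√139/1119409 ≈ 0.92521 - 1.0532e-5*I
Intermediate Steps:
k = 24 - 4*I*√139 (k = 24 - 4*√(-23 - 116) = 24 - 4*I*√139 ≈ 24.0 - 47.159*I)
A(W) = 24 + W - 4*I*√139 (A(W) = W + (24 - 4*I*√139) = 24 + W - 4*I*√139)
1667394/2173206 + A(d(30, 32))/4477636 = 1667394/2173206 + (24 + (-3 + 32)⁴ - 4*I*√139)/4477636 = 1667394*(1/2173206) + (24 + 29⁴ - 4*I*√139)*(1/4477636) = 277899/362201 + (24 + 707281 - 4*I*√139)*(1/4477636) = 277899/362201 + (707305 - 4*I*√139)*(1/4477636) = 277899/362201 + (707305/4477636 - I*√139/1119409) = 1500517145069/1621804236836 - I*√139/1119409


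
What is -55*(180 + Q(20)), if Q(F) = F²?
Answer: -31900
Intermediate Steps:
-55*(180 + Q(20)) = -55*(180 + 20²) = -55*(180 + 400) = -55*580 = -31900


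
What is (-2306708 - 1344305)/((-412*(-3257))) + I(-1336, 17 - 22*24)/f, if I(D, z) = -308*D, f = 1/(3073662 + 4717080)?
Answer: 4301807492339265851/1341884 ≈ 3.2058e+12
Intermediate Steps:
f = 1/7790742 ≈ 1.2836e-7
(-2306708 - 1344305)/((-412*(-3257))) + I(-1336, 17 - 22*24)/f = (-2306708 - 1344305)/((-412*(-3257))) + (-308*(-1336))/(1/7790742) = -3651013/1341884 + 411488*7790742 = -3651013*1/1341884 + 3205796844096 = -3651013/1341884 + 3205796844096 = 4301807492339265851/1341884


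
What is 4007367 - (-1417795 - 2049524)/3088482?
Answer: 4125561438071/1029494 ≈ 4.0074e+6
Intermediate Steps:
4007367 - (-1417795 - 2049524)/3088482 = 4007367 - (-3467319)/3088482 = 4007367 - 1*(-1155773/1029494) = 4007367 + 1155773/1029494 = 4125561438071/1029494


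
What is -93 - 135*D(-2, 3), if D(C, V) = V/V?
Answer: -228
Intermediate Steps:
D(C, V) = 1
-93 - 135*D(-2, 3) = -93 - 135*1 = -93 - 135 = -228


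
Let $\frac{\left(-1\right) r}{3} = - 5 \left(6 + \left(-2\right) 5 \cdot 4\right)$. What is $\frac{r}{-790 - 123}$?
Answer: $\frac{510}{913} \approx 0.5586$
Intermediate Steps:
$r = -510$ ($r = - 3 \left(- 5 \left(6 + \left(-2\right) 5 \cdot 4\right)\right) = - 3 \left(- 5 \left(6 - 40\right)\right) = - 3 \left(\left(-5\right) \left(-34\right)\right) = \left(-3\right) 170 = -510$)
$\frac{r}{-790 - 123} = - \frac{510}{-790 - 123} = - \frac{510}{-913} = \left(-510\right) \left(- \frac{1}{913}\right) = \frac{510}{913}$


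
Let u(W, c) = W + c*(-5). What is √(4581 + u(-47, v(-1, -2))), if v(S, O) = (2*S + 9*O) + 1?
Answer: √4629 ≈ 68.037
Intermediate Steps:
v(S, O) = 1 + 2*S + 9*O
u(W, c) = W - 5*c
√(4581 + u(-47, v(-1, -2))) = √(4581 + (-47 - 5*(1 + 2*(-1) + 9*(-2)))) = √(4581 + (-47 - 5*(1 - 2 - 18))) = √(4581 + (-47 - 5*(-19))) = √(4581 + (-47 + 95)) = √(4581 + 48) = √4629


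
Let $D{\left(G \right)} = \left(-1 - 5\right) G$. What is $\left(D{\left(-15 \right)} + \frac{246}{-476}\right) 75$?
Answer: $\frac{1597275}{238} \approx 6711.2$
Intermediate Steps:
$D{\left(G \right)} = - 6 G$
$\left(D{\left(-15 \right)} + \frac{246}{-476}\right) 75 = \left(\left(-6\right) \left(-15\right) + \frac{246}{-476}\right) 75 = \left(90 + 246 \left(- \frac{1}{476}\right)\right) 75 = \left(90 - \frac{123}{238}\right) 75 = \frac{21297}{238} \cdot 75 = \frac{1597275}{238}$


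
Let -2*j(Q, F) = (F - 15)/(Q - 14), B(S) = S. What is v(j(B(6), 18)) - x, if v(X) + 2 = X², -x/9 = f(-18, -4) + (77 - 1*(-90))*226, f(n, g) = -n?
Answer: 86998537/256 ≈ 3.3984e+5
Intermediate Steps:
j(Q, F) = -(-15 + F)/(2*(-14 + Q)) (j(Q, F) = -(F - 15)/(2*(Q - 14)) = -(-15 + F)/(2*(-14 + Q)))
x = -339840 (x = -9*(-1*(-18) + (77 - 1*(-90))*226) = -9*(18 + (77 + 90)*226) = -9*(18 + 167*226) = -9*(18 + 37742) = -9*37760 = -339840)
v(X) = -2 + X²
v(j(B(6), 18)) - x = (-2 + ((15 - 1*18)/(2*(-14 + 6)))²) - 1*(-339840) = (-2 + ((½)*(15 - 18)/(-8))²) + 339840 = (-2 + ((½)*(-⅛)*(-3))²) + 339840 = (-2 + (3/16)²) + 339840 = (-2 + 9/256) + 339840 = -503/256 + 339840 = 86998537/256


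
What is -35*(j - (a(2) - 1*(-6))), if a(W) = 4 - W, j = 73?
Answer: -2275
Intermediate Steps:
-35*(j - (a(2) - 1*(-6))) = -35*(73 - ((4 - 1*2) - 1*(-6))) = -35*(73 - ((4 - 2) + 6)) = -35*(73 - (2 + 6)) = -35*(73 - 1*8) = -35*(73 - 8) = -35*65 = -2275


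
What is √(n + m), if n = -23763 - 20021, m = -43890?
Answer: I*√87674 ≈ 296.1*I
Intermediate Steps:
n = -43784
√(n + m) = √(-43784 - 43890) = √(-87674) = I*√87674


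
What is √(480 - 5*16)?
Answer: 20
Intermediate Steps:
√(480 - 5*16) = √(480 - 80) = √400 = 20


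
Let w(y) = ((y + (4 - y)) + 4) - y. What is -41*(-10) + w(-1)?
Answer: 419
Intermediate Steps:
w(y) = 8 - y (w(y) = (4 + 4) - y = 8 - y)
-41*(-10) + w(-1) = -41*(-10) + (8 - 1*(-1)) = 410 + (8 + 1) = 410 + 9 = 419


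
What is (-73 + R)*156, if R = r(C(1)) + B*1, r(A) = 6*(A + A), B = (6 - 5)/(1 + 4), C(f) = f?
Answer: -47424/5 ≈ -9484.8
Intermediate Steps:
B = ⅕ (B = 1/5 = 1*(⅕) = ⅕ ≈ 0.20000)
r(A) = 12*A (r(A) = 6*(2*A) = 12*A)
R = 61/5 (R = 12*1 + (⅕)*1 = 12 + ⅕ = 61/5 ≈ 12.200)
(-73 + R)*156 = (-73 + 61/5)*156 = -304/5*156 = -47424/5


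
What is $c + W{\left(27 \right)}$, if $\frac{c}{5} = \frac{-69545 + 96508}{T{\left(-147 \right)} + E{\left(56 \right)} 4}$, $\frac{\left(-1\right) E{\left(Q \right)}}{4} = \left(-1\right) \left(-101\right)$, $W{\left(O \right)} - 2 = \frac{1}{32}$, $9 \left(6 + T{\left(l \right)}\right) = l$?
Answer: $- \frac{2524553}{31456} \approx -80.257$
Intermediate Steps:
$T{\left(l \right)} = -6 + \frac{l}{9}$
$W{\left(O \right)} = \frac{65}{32}$ ($W{\left(O \right)} = 2 + \frac{1}{32} = \frac{65}{32}$)
$E{\left(Q \right)} = -404$ ($E{\left(Q \right)} = - 4 \left(\left(-1\right) \left(-101\right)\right) = \left(-4\right) 101 = -404$)
$c = - \frac{80889}{983}$ ($c = 5 \frac{-69545 + 96508}{\left(-6 + \frac{1}{9} \left(-147\right)\right) - 1616} = 5 \frac{26963}{\left(-6 - \frac{49}{3}\right) - 1616} = 5 \frac{26963}{- \frac{67}{3} - 1616} = 5 \frac{26963}{- \frac{4915}{3}} = 5 \cdot 26963 \left(- \frac{3}{4915}\right) = 5 \left(- \frac{80889}{4915}\right) = - \frac{80889}{983} \approx -82.288$)
$c + W{\left(27 \right)} = - \frac{80889}{983} + \frac{65}{32} = - \frac{2524553}{31456}$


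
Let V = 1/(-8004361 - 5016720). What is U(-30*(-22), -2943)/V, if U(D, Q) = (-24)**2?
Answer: -7500142656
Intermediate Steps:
U(D, Q) = 576
V = -1/13021081 (V = 1/(-13021081) = -1/13021081 ≈ -7.6799e-8)
U(-30*(-22), -2943)/V = 576/(-1/13021081) = 576*(-13021081) = -7500142656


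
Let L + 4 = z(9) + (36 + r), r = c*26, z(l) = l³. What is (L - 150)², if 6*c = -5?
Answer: 3125824/9 ≈ 3.4731e+5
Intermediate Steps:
c = -⅚ (c = (⅙)*(-5) = -⅚ ≈ -0.83333)
r = -65/3 (r = -⅚*26 = -65/3 ≈ -21.667)
L = 2218/3 (L = -4 + (9³ + (36 - 65/3)) = -4 + (729 + 43/3) = -4 + 2230/3 = 2218/3 ≈ 739.33)
(L - 150)² = (2218/3 - 150)² = (1768/3)² = 3125824/9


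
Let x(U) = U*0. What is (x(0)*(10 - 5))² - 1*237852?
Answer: -237852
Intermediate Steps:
x(U) = 0
(x(0)*(10 - 5))² - 1*237852 = (0*(10 - 5))² - 1*237852 = (0*5)² - 237852 = 0² - 237852 = 0 - 237852 = -237852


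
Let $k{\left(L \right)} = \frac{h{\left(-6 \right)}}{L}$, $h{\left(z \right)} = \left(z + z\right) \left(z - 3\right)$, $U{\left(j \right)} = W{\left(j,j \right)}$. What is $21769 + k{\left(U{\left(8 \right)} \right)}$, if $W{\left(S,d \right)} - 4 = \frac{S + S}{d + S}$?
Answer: $\frac{108953}{5} \approx 21791.0$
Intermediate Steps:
$W{\left(S,d \right)} = 4 + \frac{2 S}{S + d}$ ($W{\left(S,d \right)} = 4 + \frac{S + S}{d + S} = 4 + \frac{2 S}{S + d}$)
$U{\left(j \right)} = 5$ ($U{\left(j \right)} = \frac{2 \left(2 j + 3 j\right)}{j + j} = \frac{2 \cdot 5 j}{2 j} = 2 \frac{1}{2 j} 5 j = 5$)
$h{\left(z \right)} = 2 z \left(-3 + z\right)$
$k{\left(L \right)} = \frac{108}{L}$ ($k{\left(L \right)} = \frac{2 \left(-6\right) \left(-3 - 6\right)}{L} = \frac{2 \left(-6\right) \left(-9\right)}{L} = \frac{108}{L}$)
$21769 + k{\left(U{\left(8 \right)} \right)} = 21769 + \frac{108}{5} = \frac{108953}{5}$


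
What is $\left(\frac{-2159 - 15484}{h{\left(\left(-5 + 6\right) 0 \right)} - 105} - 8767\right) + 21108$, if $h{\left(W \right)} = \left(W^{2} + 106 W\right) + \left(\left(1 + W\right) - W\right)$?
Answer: $\frac{1301107}{104} \approx 12511.0$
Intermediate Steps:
$h{\left(W \right)} = 1 + W^{2} + 106 W$ ($h{\left(W \right)} = \left(W^{2} + 106 W\right) + 1 = 1 + W^{2} + 106 W$)
$\left(\frac{-2159 - 15484}{h{\left(\left(-5 + 6\right) 0 \right)} - 105} - 8767\right) + 21108 = \left(\frac{-2159 - 15484}{\left(1 + \left(\left(-5 + 6\right) 0\right)^{2} + 106 \left(-5 + 6\right) 0\right) - 105} - 8767\right) + 21108 = \left(- \frac{17643}{\left(1 + \left(1 \cdot 0\right)^{2} + 106 \cdot 1 \cdot 0\right) - 105} - 8767\right) + 21108 = \left(- \frac{17643}{\left(1 + 0^{2} + 106 \cdot 0\right) - 105} - 8767\right) + 21108 = \left(- \frac{17643}{\left(1 + 0 + 0\right) - 105} - 8767\right) + 21108 = \left(- \frac{17643}{1 - 105} - 8767\right) + 21108 = \left(- \frac{17643}{-104} - 8767\right) + 21108 = \left(\left(-17643\right) \left(- \frac{1}{104}\right) - 8767\right) + 21108 = \left(\frac{17643}{104} - 8767\right) + 21108 = - \frac{894125}{104} + 21108 = \frac{1301107}{104}$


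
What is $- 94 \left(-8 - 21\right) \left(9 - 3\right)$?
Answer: $16356$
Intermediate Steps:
$- 94 \left(-8 - 21\right) \left(9 - 3\right) = - 94 \left(\left(-29\right) 6\right) = \left(-94\right) \left(-174\right) = 16356$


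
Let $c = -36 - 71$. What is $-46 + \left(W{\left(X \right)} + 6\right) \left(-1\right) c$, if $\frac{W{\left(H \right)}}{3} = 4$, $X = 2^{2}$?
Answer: $1880$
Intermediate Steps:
$X = 4$
$W{\left(H \right)} = 12$ ($W{\left(H \right)} = 3 \cdot 4 = 12$)
$c = -107$ ($c = -36 - 71 = -107$)
$-46 + \left(W{\left(X \right)} + 6\right) \left(-1\right) c = -46 + \left(12 + 6\right) \left(-1\right) \left(-107\right) = -46 + 18 \left(-1\right) \left(-107\right) = -46 - -1926 = -46 + 1926 = 1880$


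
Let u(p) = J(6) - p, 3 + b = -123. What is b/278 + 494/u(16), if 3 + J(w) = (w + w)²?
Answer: 60791/17375 ≈ 3.4988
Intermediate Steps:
J(w) = -3 + 4*w² (J(w) = -3 + (w + w)² = -3 + (2*w)² = -3 + 4*w²)
b = -126 (b = -3 - 123 = -126)
u(p) = 141 - p (u(p) = (-3 + 4*6²) - p = (-3 + 4*36) - p = (-3 + 144) - p = 141 - p)
b/278 + 494/u(16) = -126/278 + 494/(141 - 1*16) = -126*1/278 + 494/(141 - 16) = -63/139 + 494/125 = 60791/17375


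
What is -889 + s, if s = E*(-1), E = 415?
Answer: -1304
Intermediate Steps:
s = -415 (s = 415*(-1) = -415)
-889 + s = -889 - 415 = -1304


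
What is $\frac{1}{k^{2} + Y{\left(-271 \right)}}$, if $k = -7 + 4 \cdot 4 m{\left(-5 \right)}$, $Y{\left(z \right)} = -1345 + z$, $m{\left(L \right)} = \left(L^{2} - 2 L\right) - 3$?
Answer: $\frac{1}{253409} \approx 3.9462 \cdot 10^{-6}$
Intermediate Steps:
$m{\left(L \right)} = -3 + L^{2} - 2 L$
$k = 505$ ($k = -7 + 4 \cdot 4 \left(-3 + \left(-5\right)^{2} - -10\right) = -7 + 16 \left(-3 + 25 + 10\right) = -7 + 16 \cdot 32 = -7 + 512 = 505$)
$\frac{1}{k^{2} + Y{\left(-271 \right)}} = \frac{1}{505^{2} - 1616} = \frac{1}{255025 - 1616} = \frac{1}{253409}$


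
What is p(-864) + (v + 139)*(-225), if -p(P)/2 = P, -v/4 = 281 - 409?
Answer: -144747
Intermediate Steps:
v = 512 (v = -4*(281 - 409) = -4*(-128) = 512)
p(P) = -2*P
p(-864) + (v + 139)*(-225) = -2*(-864) + (512 + 139)*(-225) = 1728 + 651*(-225) = 1728 - 146475 = -144747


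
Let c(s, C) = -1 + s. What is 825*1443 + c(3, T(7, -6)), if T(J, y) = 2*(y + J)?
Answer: 1190477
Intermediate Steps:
T(J, y) = 2*J + 2*y (T(J, y) = 2*(J + y) = 2*J + 2*y)
825*1443 + c(3, T(7, -6)) = 825*1443 + (-1 + 3) = 1190475 + 2 = 1190477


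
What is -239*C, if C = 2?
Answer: -478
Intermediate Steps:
-239*C = -239*2 = -478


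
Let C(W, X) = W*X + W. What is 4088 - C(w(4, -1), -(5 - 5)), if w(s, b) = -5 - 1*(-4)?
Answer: 4089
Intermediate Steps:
w(s, b) = -1 (w(s, b) = -5 + 4 = -1)
C(W, X) = W + W*X
4088 - C(w(4, -1), -(5 - 5)) = 4088 - (-1)*(1 - (5 - 5)) = 4088 - (-1)*(1 - 1*0) = 4088 - (-1)*(1 + 0) = 4088 - (-1) = 4088 - 1*(-1) = 4088 + 1 = 4089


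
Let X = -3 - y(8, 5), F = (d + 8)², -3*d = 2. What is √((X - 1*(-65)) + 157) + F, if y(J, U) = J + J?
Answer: 484/9 + √203 ≈ 68.026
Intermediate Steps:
d = -⅔ (d = -⅓*2 = -⅔ ≈ -0.66667)
y(J, U) = 2*J
F = 484/9 (F = (-⅔ + 8)² = (22/3)² = 484/9 ≈ 53.778)
X = -19 (X = -3 - 2*8 = -3 - 1*16 = -3 - 16 = -19)
√((X - 1*(-65)) + 157) + F = √((-19 - 1*(-65)) + 157) + 484/9 = √((-19 + 65) + 157) + 484/9 = √(46 + 157) + 484/9 = √203 + 484/9 = 484/9 + √203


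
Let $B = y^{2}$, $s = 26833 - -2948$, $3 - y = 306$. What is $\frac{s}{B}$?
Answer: $\frac{3309}{10201} \approx 0.32438$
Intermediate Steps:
$y = -303$ ($y = 3 - 306 = -303$)
$s = 29781$ ($s = 26833 + 2948 = 29781$)
$B = 91809$ ($B = \left(-303\right)^{2} = 91809$)
$\frac{s}{B} = \frac{29781}{91809} = 29781 \cdot \frac{1}{91809} = \frac{3309}{10201}$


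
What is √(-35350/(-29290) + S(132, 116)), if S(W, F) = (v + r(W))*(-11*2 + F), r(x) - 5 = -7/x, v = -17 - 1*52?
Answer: I*√22052830470/1914 ≈ 77.587*I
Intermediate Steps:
v = -69 (v = -17 - 52 = -69)
r(x) = 5 - 7/x
S(W, F) = (-64 - 7/W)*(-22 + F) (S(W, F) = (-69 + (5 - 7/W))*(-11*2 + F) = (-64 - 7/W)*(-22 + F))
√(-35350/(-29290) + S(132, 116)) = √(-35350/(-29290) + (1408 - 64*116 + 154/132 - 7*116/132)) = √(-35350*(-1/29290) + (1408 - 7424 + 154*(1/132) - 7*116*1/132)) = √(35/29 + (1408 - 7424 + 7/6 - 203/33)) = √(35/29 - 397385/66) = √(-11521855/1914) = I*√22052830470/1914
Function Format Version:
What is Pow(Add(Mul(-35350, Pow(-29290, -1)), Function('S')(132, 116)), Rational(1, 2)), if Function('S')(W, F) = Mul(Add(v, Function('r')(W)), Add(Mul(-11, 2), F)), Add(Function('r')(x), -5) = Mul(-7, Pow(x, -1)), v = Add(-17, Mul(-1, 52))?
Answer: Mul(Rational(1, 1914), I, Pow(22052830470, Rational(1, 2))) ≈ Mul(77.587, I)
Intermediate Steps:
v = -69 (v = Add(-17, -52) = -69)
Function('r')(x) = Add(5, Mul(-7, Pow(x, -1)))
Function('S')(W, F) = Mul(Add(-64, Mul(-7, Pow(W, -1))), Add(-22, F)) (Function('S')(W, F) = Mul(Add(-69, Add(5, Mul(-7, Pow(W, -1)))), Add(Mul(-11, 2), F)) = Mul(Add(-64, Mul(-7, Pow(W, -1))), Add(-22, F)))
Pow(Add(Mul(-35350, Pow(-29290, -1)), Function('S')(132, 116)), Rational(1, 2)) = Pow(Add(Mul(-35350, Pow(-29290, -1)), Add(1408, Mul(-64, 116), Mul(154, Pow(132, -1)), Mul(-7, 116, Pow(132, -1)))), Rational(1, 2)) = Pow(Add(Mul(-35350, Rational(-1, 29290)), Add(1408, -7424, Mul(154, Rational(1, 132)), Mul(-7, 116, Rational(1, 132)))), Rational(1, 2)) = Pow(Add(Rational(35, 29), Add(1408, -7424, Rational(7, 6), Rational(-203, 33))), Rational(1, 2)) = Pow(Add(Rational(35, 29), Rational(-397385, 66)), Rational(1, 2)) = Pow(Rational(-11521855, 1914), Rational(1, 2)) = Mul(Rational(1, 1914), I, Pow(22052830470, Rational(1, 2)))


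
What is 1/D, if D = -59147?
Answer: -1/59147 ≈ -1.6907e-5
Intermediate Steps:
1/D = 1/(-59147) = -1/59147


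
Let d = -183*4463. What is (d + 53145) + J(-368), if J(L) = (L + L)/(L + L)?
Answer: -763583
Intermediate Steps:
d = -816729
J(L) = 1 (J(L) = (2*L)/((2*L)) = (2*L)*(1/(2*L)) = 1)
(d + 53145) + J(-368) = (-816729 + 53145) + 1 = -763584 + 1 = -763583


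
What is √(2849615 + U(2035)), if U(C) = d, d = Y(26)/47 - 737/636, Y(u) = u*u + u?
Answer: √636558385805349/14946 ≈ 1688.1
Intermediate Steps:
Y(u) = u + u² (Y(u) = u² + u = u + u²)
d = 411833/29892 (d = (26*(1 + 26))/47 - 737/636 = (26*27)*(1/47) - 737*1/636 = 702*(1/47) - 737/636 = 702/47 - 737/636 = 411833/29892 ≈ 13.777)
U(C) = 411833/29892
√(2849615 + U(2035)) = √(2849615 + 411833/29892) = √(85181103413/29892) = √636558385805349/14946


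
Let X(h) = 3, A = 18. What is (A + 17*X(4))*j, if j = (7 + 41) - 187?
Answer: -9591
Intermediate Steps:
j = -139 (j = 48 - 187 = -139)
(A + 17*X(4))*j = (18 + 17*3)*(-139) = (18 + 51)*(-139) = 69*(-139) = -9591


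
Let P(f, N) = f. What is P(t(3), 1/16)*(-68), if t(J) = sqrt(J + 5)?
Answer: -136*sqrt(2) ≈ -192.33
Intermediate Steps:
t(J) = sqrt(5 + J)
P(t(3), 1/16)*(-68) = sqrt(5 + 3)*(-68) = sqrt(8)*(-68) = (2*sqrt(2))*(-68) = -136*sqrt(2)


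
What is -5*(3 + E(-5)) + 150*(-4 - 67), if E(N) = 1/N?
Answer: -10664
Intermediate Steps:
-5*(3 + E(-5)) + 150*(-4 - 67) = -5*(3 + 1/(-5)) + 150*(-4 - 67) = -5*(3 - ⅕) + 150*(-71) = -5*14/5 - 10650 = -14 - 10650 = -10664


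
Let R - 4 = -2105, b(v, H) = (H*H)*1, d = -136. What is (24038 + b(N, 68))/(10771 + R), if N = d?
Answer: 281/85 ≈ 3.3059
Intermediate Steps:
N = -136
b(v, H) = H² (b(v, H) = H²*1 = H²)
R = -2101 (R = 4 - 2105 = -2101)
(24038 + b(N, 68))/(10771 + R) = (24038 + 68²)/(10771 - 2101) = (24038 + 4624)/8670 = 28662*(1/8670) = 281/85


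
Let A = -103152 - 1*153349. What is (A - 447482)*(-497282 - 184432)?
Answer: 479915066862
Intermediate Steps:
A = -256501 (A = -103152 - 153349 = -256501)
(A - 447482)*(-497282 - 184432) = (-256501 - 447482)*(-497282 - 184432) = -703983*(-681714) = 479915066862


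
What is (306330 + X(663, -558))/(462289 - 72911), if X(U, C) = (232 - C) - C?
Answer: 153839/194689 ≈ 0.79018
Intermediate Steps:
X(U, C) = 232 - 2*C
(306330 + X(663, -558))/(462289 - 72911) = (306330 + (232 - 2*(-558)))/(462289 - 72911) = (306330 + (232 + 1116))/389378 = (306330 + 1348)*(1/389378) = 307678*(1/389378) = 153839/194689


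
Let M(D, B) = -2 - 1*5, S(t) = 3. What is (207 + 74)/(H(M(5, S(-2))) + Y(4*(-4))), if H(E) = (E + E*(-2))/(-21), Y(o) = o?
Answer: -843/49 ≈ -17.204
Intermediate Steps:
M(D, B) = -7 (M(D, B) = -2 - 5 = -7)
H(E) = E/21 (H(E) = (E - 2*E)*(-1/21) = -E*(-1/21) = E/21)
(207 + 74)/(H(M(5, S(-2))) + Y(4*(-4))) = (207 + 74)/((1/21)*(-7) + 4*(-4)) = 281/(-⅓ - 16) = 281/(-49/3) = 281*(-3/49) = -843/49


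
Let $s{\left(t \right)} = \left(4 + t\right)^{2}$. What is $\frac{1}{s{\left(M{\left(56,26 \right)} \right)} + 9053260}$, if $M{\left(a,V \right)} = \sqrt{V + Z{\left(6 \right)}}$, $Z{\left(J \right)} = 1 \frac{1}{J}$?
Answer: $\frac{325918878}{2950642084294681} - \frac{48 \sqrt{942}}{2950642084294681} \approx 1.1046 \cdot 10^{-7}$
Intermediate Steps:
$Z{\left(J \right)} = \frac{1}{J}$
$M{\left(a,V \right)} = \sqrt{\frac{1}{6} + V}$ ($M{\left(a,V \right)} = \sqrt{V + \frac{1}{6}} = \sqrt{\frac{1}{6} + V}$)
$\frac{1}{s{\left(M{\left(56,26 \right)} \right)} + 9053260} = \frac{1}{\left(4 + \frac{\sqrt{6 + 36 \cdot 26}}{6}\right)^{2} + 9053260} = \frac{1}{\left(4 + \frac{\sqrt{6 + 936}}{6}\right)^{2} + 9053260} = \frac{1}{\left(4 + \frac{\sqrt{942}}{6}\right)^{2} + 9053260} = \frac{1}{9053260 + \left(4 + \frac{\sqrt{942}}{6}\right)^{2}}$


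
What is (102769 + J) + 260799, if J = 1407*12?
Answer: 380452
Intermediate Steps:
J = 16884
(102769 + J) + 260799 = (102769 + 16884) + 260799 = 119653 + 260799 = 380452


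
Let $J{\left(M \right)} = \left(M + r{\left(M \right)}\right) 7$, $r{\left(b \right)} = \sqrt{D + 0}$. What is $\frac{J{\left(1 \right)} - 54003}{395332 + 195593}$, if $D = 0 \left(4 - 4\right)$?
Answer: $- \frac{53996}{590925} \approx -0.091375$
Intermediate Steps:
$D = 0$ ($D = 0 \cdot 0 = 0$)
$r{\left(b \right)} = 0$ ($r{\left(b \right)} = \sqrt{0 + 0} = \sqrt{0} = 0$)
$J{\left(M \right)} = 7 M$ ($J{\left(M \right)} = \left(M + 0\right) 7 = M 7 = 7 M$)
$\frac{J{\left(1 \right)} - 54003}{395332 + 195593} = \frac{7 \cdot 1 - 54003}{395332 + 195593} = \frac{7 - 54003}{590925} = \left(-53996\right) \frac{1}{590925} = - \frac{53996}{590925}$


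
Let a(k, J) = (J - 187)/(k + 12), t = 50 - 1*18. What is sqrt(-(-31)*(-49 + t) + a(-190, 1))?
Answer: I*sqrt(4166090)/89 ≈ 22.934*I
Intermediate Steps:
t = 32 (t = 50 - 18 = 32)
a(k, J) = (-187 + J)/(12 + k)
sqrt(-(-31)*(-49 + t) + a(-190, 1)) = sqrt(-(-31)*(-49 + 32) + (-187 + 1)/(12 - 190)) = sqrt(-(-31)*(-17) - 186/(-178)) = sqrt(-1*527 - 1/178*(-186)) = sqrt(-527 + 93/89) = sqrt(-46810/89) = I*sqrt(4166090)/89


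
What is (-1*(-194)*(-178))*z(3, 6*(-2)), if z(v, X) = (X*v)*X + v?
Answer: -15021420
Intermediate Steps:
z(v, X) = v + v*X² (z(v, X) = v*X² + v = v + v*X²)
(-1*(-194)*(-178))*z(3, 6*(-2)) = (-1*(-194)*(-178))*(3*(1 + (6*(-2))²)) = (194*(-178))*(3*(1 + (-12)²)) = -103596*(1 + 144) = -103596*145 = -34532*435 = -15021420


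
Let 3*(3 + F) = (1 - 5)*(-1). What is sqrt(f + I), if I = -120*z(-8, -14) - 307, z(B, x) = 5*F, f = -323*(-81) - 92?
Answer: 2*sqrt(6691) ≈ 163.60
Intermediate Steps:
F = -5/3 (F = -3 + ((1 - 5)*(-1))/3 = -3 + (-4*(-1))/3 = -3 + (1/3)*4 = -3 + 4/3 = -5/3 ≈ -1.6667)
f = 26071 (f = 26163 - 92 = 26071)
z(B, x) = -25/3 (z(B, x) = 5*(-5/3) = -25/3)
I = 693 (I = -120*(-25/3) - 307 = 1000 - 307 = 693)
sqrt(f + I) = sqrt(26071 + 693) = sqrt(26764) = 2*sqrt(6691)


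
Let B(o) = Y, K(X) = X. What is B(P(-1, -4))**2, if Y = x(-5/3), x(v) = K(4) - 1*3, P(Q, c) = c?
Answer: 1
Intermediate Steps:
x(v) = 1 (x(v) = 4 - 1*3 = 4 - 3 = 1)
Y = 1
B(o) = 1
B(P(-1, -4))**2 = 1**2 = 1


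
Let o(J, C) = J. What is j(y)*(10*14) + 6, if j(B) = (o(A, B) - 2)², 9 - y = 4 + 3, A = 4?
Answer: 566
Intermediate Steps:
y = 2 (y = 9 - (4 + 3) = 9 - 1*7 = 9 - 7 = 2)
j(B) = 4 (j(B) = (4 - 2)² = 2² = 4)
j(y)*(10*14) + 6 = 4*(10*14) + 6 = 4*140 + 6 = 560 + 6 = 566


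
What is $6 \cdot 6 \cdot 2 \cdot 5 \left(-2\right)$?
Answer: $-720$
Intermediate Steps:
$6 \cdot 6 \cdot 2 \cdot 5 \left(-2\right) = 6 \cdot 12 \cdot 5 \left(-2\right) = 6 \cdot 60 \left(-2\right) = 360 \left(-2\right) = -720$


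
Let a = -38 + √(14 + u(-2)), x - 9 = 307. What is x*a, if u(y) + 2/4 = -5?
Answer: -12008 + 158*√34 ≈ -11087.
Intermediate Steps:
x = 316 (x = 9 + 307 = 316)
u(y) = -11/2 (u(y) = -½ - 5 = -11/2)
a = -38 + √34/2 (a = -38 + √(14 - 11/2) = -38 + √(17/2) = -38 + √34/2 ≈ -35.085)
x*a = 316*(-38 + √34/2) = -12008 + 158*√34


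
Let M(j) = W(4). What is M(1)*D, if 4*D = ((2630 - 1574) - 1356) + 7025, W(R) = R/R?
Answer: 6725/4 ≈ 1681.3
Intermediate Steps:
W(R) = 1
D = 6725/4 (D = (((2630 - 1574) - 1356) + 7025)/4 = ((1056 - 1356) + 7025)/4 = (-300 + 7025)/4 = (¼)*6725 = 6725/4 ≈ 1681.3)
M(j) = 1
M(1)*D = 1*(6725/4) = 6725/4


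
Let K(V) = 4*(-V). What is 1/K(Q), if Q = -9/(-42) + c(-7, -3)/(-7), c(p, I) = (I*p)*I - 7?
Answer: -7/286 ≈ -0.024476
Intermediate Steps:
c(p, I) = -7 + p*I² (c(p, I) = p*I² - 7 = -7 + p*I²)
Q = 143/14 (Q = -9/(-42) + (-7 - 7*(-3)²)/(-7) = -9*(-1/42) + (-7 - 7*9)*(-⅐) = 3/14 + (-7 - 63)*(-⅐) = 3/14 - 70*(-⅐) = 3/14 + 10 = 143/14 ≈ 10.214)
K(V) = -4*V
1/K(Q) = 1/(-4*143/14) = 1/(-286/7) = -7/286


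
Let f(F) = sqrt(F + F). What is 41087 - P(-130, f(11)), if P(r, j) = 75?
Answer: 41012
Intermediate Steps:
f(F) = sqrt(2)*sqrt(F) (f(F) = sqrt(2*F) = sqrt(2)*sqrt(F))
41087 - P(-130, f(11)) = 41087 - 1*75 = 41087 - 75 = 41012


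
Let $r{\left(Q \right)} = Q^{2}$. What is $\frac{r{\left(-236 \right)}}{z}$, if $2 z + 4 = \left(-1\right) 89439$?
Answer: $- \frac{111392}{89443} \approx -1.2454$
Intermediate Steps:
$z = - \frac{89443}{2}$ ($z = -2 + \frac{\left(-1\right) 89439}{2} = -2 + \frac{1}{2} \left(-89439\right) = -2 - \frac{89439}{2} = - \frac{89443}{2} \approx -44722.0$)
$\frac{r{\left(-236 \right)}}{z} = \frac{\left(-236\right)^{2}}{- \frac{89443}{2}} = 55696 \left(- \frac{2}{89443}\right) = - \frac{111392}{89443}$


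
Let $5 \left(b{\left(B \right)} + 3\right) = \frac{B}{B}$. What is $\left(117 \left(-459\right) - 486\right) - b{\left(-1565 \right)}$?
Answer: $- \frac{270931}{5} \approx -54186.0$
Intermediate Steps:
$b{\left(B \right)} = - \frac{14}{5}$ ($b{\left(B \right)} = -3 + \frac{B \frac{1}{B}}{5} = -3 + \frac{1}{5} \cdot 1 = -3 + \frac{1}{5} = - \frac{14}{5}$)
$\left(117 \left(-459\right) - 486\right) - b{\left(-1565 \right)} = \left(117 \left(-459\right) - 486\right) - - \frac{14}{5} = \left(-53703 - 486\right) + \frac{14}{5} = -54189 + \frac{14}{5} = - \frac{270931}{5}$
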